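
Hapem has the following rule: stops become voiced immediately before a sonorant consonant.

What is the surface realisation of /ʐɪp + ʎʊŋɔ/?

/p/ is a voiceless bilabial stop. The following trigger /ʎ/ is voiced, so /p/ must become voiced as well.
The voiced bilabial stop is [b], so /p/ → [b].

[ʐɪbʎʊŋɔ]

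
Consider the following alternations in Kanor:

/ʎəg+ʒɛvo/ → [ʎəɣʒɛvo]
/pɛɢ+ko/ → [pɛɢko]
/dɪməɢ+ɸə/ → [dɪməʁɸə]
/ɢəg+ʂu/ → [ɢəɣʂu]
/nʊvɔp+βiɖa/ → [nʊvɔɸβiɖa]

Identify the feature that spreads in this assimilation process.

Underlying /g/ is realised as [ɣ] next to /ʒ/; /ʒ/ itself does not change.
/g/ is a stop while /ʒ/ is a fricative; the output [ɣ] is a fricative, matching the trigger — so the feature that spreads is manner.
The other alternating forms pattern the same way: /ɢ/ → [ʁ] before /ɸ/ (stop → fricative, matching a fricative); /g/ → [ɣ] before /ʂ/ (stop → fricative, matching a fricative); /p/ → [ɸ] before /β/ (stop → fricative, matching a fricative) — only manner changes, and always toward the following segment.
No alternation appears in [pɛɢko]: there the adjacent consonants already agree in manner (/ɢ/ and /k/ are both stops), so this form is consistent with the same rule.

manner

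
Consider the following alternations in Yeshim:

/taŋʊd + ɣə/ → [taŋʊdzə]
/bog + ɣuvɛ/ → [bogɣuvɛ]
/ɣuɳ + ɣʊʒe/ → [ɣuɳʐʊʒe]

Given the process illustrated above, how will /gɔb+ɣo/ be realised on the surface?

The data show progressive place assimilation: /ɣ/ → [z] after /d/; /ɣ/ → [ʐ] after /ɳ/. In each pair only place changes, matching the preceding consonant, while manner and voice stay constant.
Nothing changes in [bogɣuvɛ]: there the adjacent consonants already agree in place (/ɣ/ and /g/ are both velar), so this form is consistent with the same rule.
The rule targets /ɣ/ (voiced velar fricative), which sits after the trigger /b/ (bilabial).
The voiced bilabial fricative is [β], so /ɣ/ → [β].

[gɔbβo]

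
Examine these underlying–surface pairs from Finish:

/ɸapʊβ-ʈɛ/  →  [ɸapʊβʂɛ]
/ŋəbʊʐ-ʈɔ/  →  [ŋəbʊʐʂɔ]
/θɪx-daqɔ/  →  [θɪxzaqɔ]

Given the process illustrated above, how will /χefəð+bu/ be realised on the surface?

[χefəðβu]

The data show progressive manner assimilation: /ʈ/ → [ʂ] after /β/; /ʈ/ → [ʂ] after /ʐ/; /d/ → [z] after /x/. In each pair only manner changes, matching the preceding consonant, while place and voice stay constant.
/b/ is a voiced bilabial stop. The preceding trigger /ð/ is a fricative, so /b/ must become a fricative as well.
Changing only its manner to fricative gives [β] — the voiced bilabial fricative.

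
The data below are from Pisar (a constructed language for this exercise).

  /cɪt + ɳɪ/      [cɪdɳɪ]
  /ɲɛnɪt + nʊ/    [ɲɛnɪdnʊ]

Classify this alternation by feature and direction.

Underlying /t/ is realised as [d] next to /ɳ/; /ɳ/ itself does not change.
The change voiceless → voiced matches the voicing of the following /ɳ/, identifying this as voicing assimilation.
Place and manner are unchanged, so the assimilation is partial, not total.
The other alternating form patterns the same way: /t/ → [d] before /n/ (voiceless → voiced, matching voiced) — only voicing changes, and always toward the following segment.
Since the segment that changes precedes the conditioning segment, the assimilation is regressive.

regressive voicing assimilation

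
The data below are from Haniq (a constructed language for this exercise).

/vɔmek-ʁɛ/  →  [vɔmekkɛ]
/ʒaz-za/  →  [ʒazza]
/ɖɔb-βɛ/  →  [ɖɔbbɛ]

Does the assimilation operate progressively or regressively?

Underlying /ʁ/ is realised as [k] next to /k/; /k/ itself does not change.
The output [k] is identical to the trigger /k/ — every feature (place, manner, voicing) has been copied — so this is total assimilation.
The other form behaves the same way: /β/ → [b] after /b/ — in each case the output is a copy of the preceding consonant.
In [ʒazza] the two consonants at the boundary are already identical (/z/ + /z/), so the rule applies vacuously and nothing changes.
Since the segment that changes follows the conditioning segment, the assimilation is progressive.

progressive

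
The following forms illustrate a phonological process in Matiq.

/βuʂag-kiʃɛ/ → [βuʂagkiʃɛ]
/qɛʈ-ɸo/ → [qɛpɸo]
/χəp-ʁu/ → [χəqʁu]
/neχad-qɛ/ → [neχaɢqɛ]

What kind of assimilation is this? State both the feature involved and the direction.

regressive place assimilation

Comparing underlying and surface forms, /ʈ/ → [p] is the alternation; the neighbouring /ɸ/ is constant.
/ʈ/ is retroflex while /ɸ/ is bilabial; the output [p] is bilabial, matching the trigger — so the feature that spreads is place.
Manner and voice are unchanged, so the assimilation is partial, not total.
The other alternating forms pattern the same way: /p/ → [q] before /ʁ/ (bilabial → uvular, matching uvular); /d/ → [ɢ] before /q/ (alveolar → uvular, matching uvular) — only place changes, and always toward the following segment.
Nothing changes in [βuʂagkiʃɛ]: there the adjacent consonants already agree in place (/g/ and /k/ are both velar), so this form is consistent with the same rule.
The trigger is the following segment, so the direction is regressive (anticipatory).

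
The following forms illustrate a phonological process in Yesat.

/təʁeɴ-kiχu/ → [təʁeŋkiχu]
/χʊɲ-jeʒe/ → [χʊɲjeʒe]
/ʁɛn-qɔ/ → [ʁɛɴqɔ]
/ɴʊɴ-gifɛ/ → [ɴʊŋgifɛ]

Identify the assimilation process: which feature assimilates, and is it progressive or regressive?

The segment that alternates is /ɴ/, which surfaces as [ŋ] when adjacent to /k/.
/ɴ/ is uvular while /k/ is velar; the output [ŋ] is velar, matching the trigger — so the feature that spreads is place.
Manner and voice are unchanged, so the assimilation is partial, not total.
Checking the remaining alternations: /n/ → [ɴ] before /q/ (alveolar → uvular, matching uvular); /ɴ/ → [ŋ] before /g/ (uvular → velar, matching velar) — only place changes, and always toward the following segment.
Nothing changes in [χʊɲjeʒe]: there the adjacent consonants already agree in place (/ɲ/ and /j/ are both palatal), so this form is consistent with the same rule.
Since the segment that changes precedes the conditioning segment, the assimilation is regressive.

regressive place assimilation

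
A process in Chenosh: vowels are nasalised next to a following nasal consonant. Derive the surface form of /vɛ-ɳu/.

The vowel /ɛ/ is adjacent to the following nasal /ɳ/, so it acquires [+nasal] and surfaces as [ɛ̃].

[vɛ̃ɳu]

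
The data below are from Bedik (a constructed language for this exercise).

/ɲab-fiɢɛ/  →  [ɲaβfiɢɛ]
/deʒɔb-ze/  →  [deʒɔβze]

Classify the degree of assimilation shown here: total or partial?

partial assimilation

Comparing underlying and surface forms, /b/ → [β] is the alternation; the neighbouring /f/ is constant.
/b/ is a stop while /f/ is a fricative; the output [β] is a fricative, matching the trigger — so the feature that spreads is manner.
Place and voice are unchanged, so the assimilation is partial, not total.
The other alternating form patterns the same way: /b/ → [β] before /z/ (stop → fricative, matching a fricative) — only manner changes, and always toward the following segment.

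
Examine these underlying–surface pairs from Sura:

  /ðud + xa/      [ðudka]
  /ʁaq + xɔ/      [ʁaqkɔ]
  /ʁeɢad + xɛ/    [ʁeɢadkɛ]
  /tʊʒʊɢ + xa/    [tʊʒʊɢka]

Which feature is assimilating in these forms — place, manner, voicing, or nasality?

Underlying /x/ is realised as [k] next to /d/; /d/ itself does not change.
/x/ is a fricative while /d/ is a stop; the output [k] is a stop, matching the trigger — so the feature that spreads is manner.
The same holds elsewhere in the data: /x/ → [k] after /q/ (fricative → stop, matching a stop); /x/ → [k] after /ɢ/ (fricative → stop, matching a stop) — only manner changes, and always toward the preceding segment.

manner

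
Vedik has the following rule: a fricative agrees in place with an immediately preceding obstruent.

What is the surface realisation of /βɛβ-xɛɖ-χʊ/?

[βɛβɸɛɖʂʊ]

/x/ is a voiceless velar fricative. The preceding trigger /β/ is bilabial, so /x/ must become bilabial as well.
Changing only its place to bilabial gives [ɸ] — the voiceless bilabial fricative.
At the second juncture, /χ/ likewise becomes [ʂ] adjacent to /ɖ/.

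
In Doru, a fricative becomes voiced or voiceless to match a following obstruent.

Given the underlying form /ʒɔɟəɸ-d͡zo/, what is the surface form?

/ɸ/ is a voiceless bilabial fricative. The following trigger /d͡z/ is voiced, so /ɸ/ must become voiced as well.
A voiced bilabial fricative is [β], so the surface segment is [β].

[ʒɔɟəβd͡zo]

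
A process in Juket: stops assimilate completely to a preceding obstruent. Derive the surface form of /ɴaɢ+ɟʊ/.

[ɴaɢɢʊ]

/ɟ/ is the segment targeted by the rule; it sits immediately after /ɢ/, so it assimilates completely and surfaces as [ɢ].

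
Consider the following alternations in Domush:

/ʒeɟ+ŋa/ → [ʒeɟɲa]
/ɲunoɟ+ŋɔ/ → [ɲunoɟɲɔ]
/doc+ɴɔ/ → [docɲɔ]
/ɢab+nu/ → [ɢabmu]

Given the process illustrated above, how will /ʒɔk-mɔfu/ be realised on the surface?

[ʒɔkŋɔfu]

The data show progressive place assimilation: /ŋ/ → [ɲ] after /ɟ/; /ɴ/ → [ɲ] after /c/; /n/ → [m] after /b/. In each pair only place changes, matching the preceding consonant, while manner and voice stay constant.
/m/ is a voiced bilabial nasal. The preceding trigger /k/ is velar, so /m/ must become velar as well.
A voiced velar nasal is [ŋ], so the surface segment is [ŋ].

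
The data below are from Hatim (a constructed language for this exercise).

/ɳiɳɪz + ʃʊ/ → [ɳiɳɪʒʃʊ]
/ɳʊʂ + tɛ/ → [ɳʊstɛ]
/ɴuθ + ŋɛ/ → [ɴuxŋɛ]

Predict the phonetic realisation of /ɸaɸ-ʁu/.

The data show regressive place assimilation: /z/ → [ʒ] before /ʃ/; /ʂ/ → [s] before /t/; /θ/ → [x] before /ŋ/. In each pair only place changes, matching the following consonant, while manner and voice stay constant.
The rule targets /ɸ/ (voiceless bilabial fricative), which sits before the trigger /ʁ/ (uvular).
Changing only its place to uvular gives [χ] — the voiceless uvular fricative.

[ɸaχʁu]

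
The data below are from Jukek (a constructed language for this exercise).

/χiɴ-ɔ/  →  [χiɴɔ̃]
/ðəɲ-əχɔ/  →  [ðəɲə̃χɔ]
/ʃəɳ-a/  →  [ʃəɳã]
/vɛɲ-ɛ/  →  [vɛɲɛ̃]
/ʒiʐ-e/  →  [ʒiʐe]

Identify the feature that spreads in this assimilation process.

The vowel /ɔ/ surfaces as nasalised [ɔ̃] next to the preceding nasal /ɴ/ — it has acquired the [+nasal] feature of its neighbour.
The other forms show the same pattern: /ə/ → [ə̃] after /ɲ/; /a/ → [ã] after /ɳ/; /ɛ/ → [ɛ̃] after /ɲ/ — each time a vowel is nasalised next to a preceding nasal.
No change occurs in [ʒiʐe] because the vowel at the boundary is adjacent to an oral consonant, not a nasal (/e/ next to /ʐ/).

nasality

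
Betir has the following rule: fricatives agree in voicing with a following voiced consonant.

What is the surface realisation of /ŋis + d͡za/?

/s/ is a voiceless alveolar fricative. The following trigger /d͡z/ is voiced, so /s/ must become voiced as well.
A voiced alveolar fricative is [z], so the surface segment is [z].

[ŋizd͡za]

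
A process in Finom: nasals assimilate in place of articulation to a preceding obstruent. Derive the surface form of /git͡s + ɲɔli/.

The rule targets /ɲ/ (voiced palatal nasal), which sits after the trigger /t͡s/ (alveolar).
The voiced alveolar nasal is [n], so /ɲ/ → [n].

[git͡snɔli]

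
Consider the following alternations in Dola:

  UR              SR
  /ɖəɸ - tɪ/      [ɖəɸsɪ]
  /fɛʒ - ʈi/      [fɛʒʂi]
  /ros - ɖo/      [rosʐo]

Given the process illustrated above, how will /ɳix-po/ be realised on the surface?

[ɳixɸo]

The data show progressive manner assimilation: /t/ → [s] after /ɸ/; /ʈ/ → [ʂ] after /ʒ/; /ɖ/ → [ʐ] after /s/. In each pair only manner changes, matching the preceding consonant, while place and voice stay constant.
The rule targets /p/ (voiceless bilabial stop), which sits after the trigger /x/ (fricative).
Changing only its manner to fricative gives [ɸ] — the voiceless bilabial fricative.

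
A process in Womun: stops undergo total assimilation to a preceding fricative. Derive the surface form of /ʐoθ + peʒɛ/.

/p/ is the segment targeted by the rule; it sits immediately after /θ/, so it assimilates completely and surfaces as [θ].

[ʐoθθeʒɛ]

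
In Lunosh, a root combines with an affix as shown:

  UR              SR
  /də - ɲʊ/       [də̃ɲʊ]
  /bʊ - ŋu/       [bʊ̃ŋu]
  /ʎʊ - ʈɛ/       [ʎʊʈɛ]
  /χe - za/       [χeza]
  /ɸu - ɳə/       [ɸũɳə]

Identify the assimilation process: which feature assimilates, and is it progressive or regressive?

The vowel /ə/ surfaces as nasalised [ə̃] next to the following nasal /ɲ/ — it has acquired the [+nasal] feature of its neighbour.
Likewise in the remaining data: /ʊ/ → [ʊ̃] before /ŋ/; /u/ → [ũ] before /ɳ/ — each time a vowel is nasalised next to a following nasal.
No change occurs in [ʎʊʈɛ], [χeza] because the vowel at the boundary is adjacent to an oral consonant, not a nasal (/ʊ/ next to /ʈ/; /e/ next to /z/).
Because the conditioning nasal is to the right of the vowel that changes, the process is regressive (anticipatory).

regressive nasality assimilation (vowel nasalisation)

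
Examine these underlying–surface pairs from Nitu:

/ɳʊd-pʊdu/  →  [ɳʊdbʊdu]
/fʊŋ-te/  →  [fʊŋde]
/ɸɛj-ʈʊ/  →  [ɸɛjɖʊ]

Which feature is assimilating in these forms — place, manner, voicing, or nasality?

voicing

Comparing underlying and surface forms, /p/ → [b] is the alternation; the neighbouring /d/ is constant.
The change voiceless → voiced matches the voicing of the preceding /d/, identifying this as voicing assimilation.
Checking the remaining alternations: /t/ → [d] after /ŋ/ (voiceless → voiced, matching voiced); /ʈ/ → [ɖ] after /j/ (voiceless → voiced, matching voiced) — only voicing changes, and always toward the preceding segment.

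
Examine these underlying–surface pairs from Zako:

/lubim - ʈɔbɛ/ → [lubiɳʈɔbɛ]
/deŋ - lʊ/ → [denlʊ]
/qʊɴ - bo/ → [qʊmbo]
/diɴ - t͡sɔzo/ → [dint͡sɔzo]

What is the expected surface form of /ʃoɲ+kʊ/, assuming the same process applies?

[ʃoŋkʊ]

The data show regressive place assimilation: /m/ → [ɳ] before /ʈ/; /ŋ/ → [n] before /l/; /ɴ/ → [m] before /b/; /ɴ/ → [n] before /t͡s/. In each pair only place changes, matching the following consonant, while manner and voice stay constant.
/ɲ/ is a voiced palatal nasal. The following trigger /k/ is velar, so /ɲ/ must become velar as well.
A voiced velar nasal is [ŋ], so the surface segment is [ŋ].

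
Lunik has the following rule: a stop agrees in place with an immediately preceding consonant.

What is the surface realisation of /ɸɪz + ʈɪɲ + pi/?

The rule targets /ʈ/ (voiceless retroflex stop), which sits after the trigger /z/ (alveolar).
Changing only its place to alveolar gives [t] — the voiceless alveolar stop.
The same rule applies at the second boundary: /p/ → [c] next to /ɲ/.

[ɸɪztɪɲci]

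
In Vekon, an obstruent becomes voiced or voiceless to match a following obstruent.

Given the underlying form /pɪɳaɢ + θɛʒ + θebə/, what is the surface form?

The rule targets /ɢ/ (voiced uvular stop), which sits before the trigger /θ/ (voiceless).
A voiceless uvular stop is [q], so the surface segment is [q].
The same rule applies at the second boundary: /ʒ/ → [ʃ] next to /θ/.

[pɪɳaqθɛʃθebə]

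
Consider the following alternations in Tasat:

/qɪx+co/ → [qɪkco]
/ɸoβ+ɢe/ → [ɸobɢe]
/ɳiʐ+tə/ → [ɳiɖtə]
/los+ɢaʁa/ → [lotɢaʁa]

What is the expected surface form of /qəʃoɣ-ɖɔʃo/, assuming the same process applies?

The data show regressive manner assimilation: /x/ → [k] before /c/; /β/ → [b] before /ɢ/; /ʐ/ → [ɖ] before /t/; /s/ → [t] before /ɢ/. In each pair only manner changes, matching the following consonant, while place and voice stay constant.
/ɣ/ is a voiced velar fricative. The following trigger /ɖ/ is a stop, so /ɣ/ must become a stop as well.
Changing only its manner to stop gives [g] — the voiced velar stop.

[qəʃogɖɔʃo]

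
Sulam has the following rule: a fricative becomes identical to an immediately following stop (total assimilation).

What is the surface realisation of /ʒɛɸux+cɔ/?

/x/ is the segment targeted by the rule; it sits immediately before /c/, so it assimilates completely and surfaces as [c].

[ʒɛɸuccɔ]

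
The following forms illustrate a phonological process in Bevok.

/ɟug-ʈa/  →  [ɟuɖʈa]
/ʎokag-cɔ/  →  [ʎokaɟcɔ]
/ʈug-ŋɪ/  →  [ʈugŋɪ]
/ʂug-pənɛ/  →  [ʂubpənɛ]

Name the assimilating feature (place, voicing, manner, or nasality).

place

Underlying /g/ is realised as [ɖ] next to /ʈ/; /ʈ/ itself does not change.
/g/ is velar while /ʈ/ is retroflex; the output [ɖ] is retroflex, matching the trigger — so the feature that spreads is place.
The other alternating forms pattern the same way: /g/ → [ɟ] before /c/ (velar → palatal, matching palatal); /g/ → [b] before /p/ (velar → bilabial, matching bilabial) — only place changes, and always toward the following segment.
No alternation appears in [ʈugŋɪ]: there the adjacent consonants already agree in place (/g/ and /ŋ/ are both velar), so this form is consistent with the same rule.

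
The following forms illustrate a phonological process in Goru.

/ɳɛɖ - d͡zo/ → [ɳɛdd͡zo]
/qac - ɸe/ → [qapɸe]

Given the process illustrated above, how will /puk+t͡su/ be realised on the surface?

The data show regressive place assimilation: /ɖ/ → [d] before /d͡z/; /c/ → [p] before /ɸ/. In each pair only place changes, matching the following consonant, while manner and voice stay constant.
The rule targets /k/ (voiceless velar stop), which sits before the trigger /t͡s/ (alveolar).
The voiceless alveolar stop is [t], so /k/ → [t].

[putt͡su]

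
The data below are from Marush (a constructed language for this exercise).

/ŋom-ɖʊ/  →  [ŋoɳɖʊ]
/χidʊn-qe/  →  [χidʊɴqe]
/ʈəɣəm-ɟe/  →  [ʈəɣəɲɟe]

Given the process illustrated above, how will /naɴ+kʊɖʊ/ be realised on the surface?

The data show regressive place assimilation: /m/ → [ɳ] before /ɖ/; /n/ → [ɴ] before /q/; /m/ → [ɲ] before /ɟ/. In each pair only place changes, matching the following consonant, while manner and voice stay constant.
The rule targets /ɴ/ (voiced uvular nasal), which sits before the trigger /k/ (velar).
Changing only its place to velar gives [ŋ] — the voiced velar nasal.

[naŋkʊɖʊ]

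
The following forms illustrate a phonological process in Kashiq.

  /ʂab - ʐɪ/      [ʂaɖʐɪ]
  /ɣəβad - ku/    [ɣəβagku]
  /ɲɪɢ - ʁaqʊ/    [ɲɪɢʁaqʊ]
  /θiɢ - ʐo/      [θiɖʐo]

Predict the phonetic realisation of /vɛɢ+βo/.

[vɛbβo]

The data show regressive place assimilation: /b/ → [ɖ] before /ʐ/; /d/ → [g] before /k/; /ɢ/ → [ɖ] before /ʐ/. In each pair only place changes, matching the following consonant, while manner and voice stay constant.
Nothing changes in [ɲɪɢʁaqʊ]: there the adjacent consonants already agree in place (/ɢ/ and /ʁ/ are both uvular), so this form is consistent with the same rule.
The rule targets /ɢ/ (voiced uvular stop), which sits before the trigger /β/ (bilabial).
A voiced bilabial stop is [b], so the surface segment is [b].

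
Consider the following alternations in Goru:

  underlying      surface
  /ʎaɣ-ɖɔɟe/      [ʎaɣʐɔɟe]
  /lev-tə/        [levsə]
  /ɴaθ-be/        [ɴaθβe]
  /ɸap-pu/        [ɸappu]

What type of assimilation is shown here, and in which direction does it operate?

Comparing underlying and surface forms, /ɖ/ → [ʐ] is the alternation; the neighbouring /ɣ/ is constant.
/ɖ/ is a stop while /ɣ/ is a fricative; the output [ʐ] is a fricative, matching the trigger — so the feature that spreads is manner.
Place and voice are unchanged, so the assimilation is partial, not total.
The same holds elsewhere in the data: /t/ → [s] after /v/ (stop → fricative, matching a fricative); /b/ → [β] after /θ/ (stop → fricative, matching a fricative) — only manner changes, and always toward the preceding segment.
No alternation appears in [ɸappu]: there the adjacent consonants already agree in manner (/p/ and /p/ are both stops), so this form is consistent with the same rule.
Since the segment that changes follows the conditioning segment, the assimilation is progressive.

progressive manner assimilation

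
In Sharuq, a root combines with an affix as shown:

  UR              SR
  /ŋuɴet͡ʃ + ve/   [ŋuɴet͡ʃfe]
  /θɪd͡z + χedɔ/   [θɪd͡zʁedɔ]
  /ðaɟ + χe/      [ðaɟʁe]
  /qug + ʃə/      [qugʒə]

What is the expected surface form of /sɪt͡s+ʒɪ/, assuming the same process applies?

The data show progressive voicing assimilation: /v/ → [f] after /t͡ʃ/; /χ/ → [ʁ] after /d͡z/; /χ/ → [ʁ] after /ɟ/; /ʃ/ → [ʒ] after /g/. In each pair only voicing changes, matching the preceding consonant, while place and manner stay constant.
/ʒ/ is a voiced postalveolar fricative. The preceding trigger /t͡s/ is voiceless, so /ʒ/ must become voiceless as well.
The voiceless postalveolar fricative is [ʃ], so /ʒ/ → [ʃ].

[sɪt͡sʃɪ]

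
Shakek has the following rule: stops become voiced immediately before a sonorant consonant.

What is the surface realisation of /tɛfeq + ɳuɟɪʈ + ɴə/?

[tɛfeɢɳuɟɪɖɴə]

The rule targets /q/ (voiceless uvular stop), which sits before the trigger /ɳ/ (voiced).
The voiced uvular stop is [ɢ], so /q/ → [ɢ].
The same rule applies at the second boundary: /ʈ/ → [ɖ] next to /ɴ/.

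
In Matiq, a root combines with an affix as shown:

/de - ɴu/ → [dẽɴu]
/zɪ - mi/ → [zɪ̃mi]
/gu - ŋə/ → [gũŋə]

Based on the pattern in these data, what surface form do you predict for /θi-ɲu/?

[θĩɲu]

The data show regressive nasality assimilation (vowel nasalisation): /e/ → [ẽ] before /ɴ/; /ɪ/ → [ɪ̃] before /m/; /u/ → [ũ] before /ŋ/ — a vowel is nasalised by an immediately following nasal consonant.
/i/ sits next to the nasal /ɲ/ and is therefore nasalised to [ĩ].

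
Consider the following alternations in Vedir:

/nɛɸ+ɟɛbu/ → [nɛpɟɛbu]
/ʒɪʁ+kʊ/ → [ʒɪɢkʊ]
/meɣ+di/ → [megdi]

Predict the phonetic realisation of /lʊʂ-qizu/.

The data show regressive manner assimilation: /ɸ/ → [p] before /ɟ/; /ʁ/ → [ɢ] before /k/; /ɣ/ → [g] before /d/. In each pair only manner changes, matching the following consonant, while place and voice stay constant.
The rule targets /ʂ/ (voiceless retroflex fricative), which sits before the trigger /q/ (stop).
The voiceless retroflex stop is [ʈ], so /ʂ/ → [ʈ].

[lʊʈqizu]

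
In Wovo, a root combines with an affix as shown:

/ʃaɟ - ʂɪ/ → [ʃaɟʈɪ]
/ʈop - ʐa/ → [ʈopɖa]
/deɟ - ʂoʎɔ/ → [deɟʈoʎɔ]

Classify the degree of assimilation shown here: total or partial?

The segment that alternates is /ʂ/, which surfaces as [ʈ] when adjacent to /ɟ/.
The change fricative → stop matches the manner of the preceding /ɟ/, identifying this as manner assimilation.
Place and voice are unchanged, so the assimilation is partial, not total.
The same holds elsewhere in the data: /ʐ/ → [ɖ] after /p/ (fricative → stop, matching a stop) — only manner changes, and always toward the preceding segment.

partial assimilation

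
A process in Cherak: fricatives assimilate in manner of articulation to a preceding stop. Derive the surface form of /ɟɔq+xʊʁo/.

[ɟɔqkʊʁo]

/x/ is a voiceless velar fricative. The preceding trigger /q/ is a stop, so /x/ must become a stop as well.
A voiceless velar stop is [k], so the surface segment is [k].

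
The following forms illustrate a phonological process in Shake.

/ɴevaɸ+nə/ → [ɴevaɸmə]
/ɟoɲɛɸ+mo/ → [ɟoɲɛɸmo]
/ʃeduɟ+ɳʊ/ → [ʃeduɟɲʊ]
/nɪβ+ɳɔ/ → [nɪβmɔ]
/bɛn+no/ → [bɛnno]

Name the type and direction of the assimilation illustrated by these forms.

Underlying /n/ is realised as [m] next to /ɸ/; /ɸ/ itself does not change.
/n/ is alveolar while /ɸ/ is bilabial; the output [m] is bilabial, matching the trigger — so the feature that spreads is place.
Manner and voice are unchanged, so the assimilation is partial, not total.
Checking the remaining alternations: /ɳ/ → [ɲ] after /ɟ/ (retroflex → palatal, matching palatal); /ɳ/ → [m] after /β/ (retroflex → bilabial, matching bilabial) — only place changes, and always toward the preceding segment.
Nothing changes in [ɟoɲɛɸmo], [bɛnno]: there the adjacent consonants already agree in place (/m/ and /ɸ/ are both bilabial; /n/ and /n/ are both alveolar), so these forms are consistent with the same rule.
Since the segment that changes follows the conditioning segment, the assimilation is progressive.

progressive place assimilation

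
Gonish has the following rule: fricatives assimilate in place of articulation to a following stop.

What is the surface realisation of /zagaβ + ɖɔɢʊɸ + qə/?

[zagaʐɖɔɢʊχqə]

/β/ is a voiced bilabial fricative. The following trigger /ɖ/ is retroflex, so /β/ must become retroflex as well.
Changing only its place to retroflex gives [ʐ] — the voiced retroflex fricative.
At the second juncture, /ɸ/ likewise becomes [χ] adjacent to /q/.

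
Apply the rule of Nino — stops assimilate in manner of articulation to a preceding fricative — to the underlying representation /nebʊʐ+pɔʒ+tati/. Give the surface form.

[nebʊʐɸɔʒsati]

/p/ is a voiceless bilabial stop. The preceding trigger /ʐ/ is a fricative, so /p/ must become a fricative as well.
A voiceless bilabial fricative is [ɸ], so the surface segment is [ɸ].
The same rule applies at the second boundary: /t/ → [s] next to /ʒ/.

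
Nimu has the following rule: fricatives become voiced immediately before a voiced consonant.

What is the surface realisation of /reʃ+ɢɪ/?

[reʒɢɪ]

The rule targets /ʃ/ (voiceless postalveolar fricative), which sits before the trigger /ɢ/ (voiced).
The voiced postalveolar fricative is [ʒ], so /ʃ/ → [ʒ].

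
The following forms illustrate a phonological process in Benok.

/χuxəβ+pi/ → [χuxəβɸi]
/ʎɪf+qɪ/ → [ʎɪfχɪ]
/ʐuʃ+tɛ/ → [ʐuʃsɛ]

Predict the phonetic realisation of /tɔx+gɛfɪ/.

[tɔxɣɛfɪ]

The data show progressive manner assimilation: /p/ → [ɸ] after /β/; /q/ → [χ] after /f/; /t/ → [s] after /ʃ/. In each pair only manner changes, matching the preceding consonant, while place and voice stay constant.
The rule targets /g/ (voiced velar stop), which sits after the trigger /x/ (fricative).
The voiced velar fricative is [ɣ], so /g/ → [ɣ].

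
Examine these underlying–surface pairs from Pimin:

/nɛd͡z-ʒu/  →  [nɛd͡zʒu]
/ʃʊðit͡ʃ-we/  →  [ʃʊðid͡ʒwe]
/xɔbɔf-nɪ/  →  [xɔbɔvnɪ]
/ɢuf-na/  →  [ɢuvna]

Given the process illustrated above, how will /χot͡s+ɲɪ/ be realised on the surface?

The data show regressive voicing assimilation: /t͡ʃ/ → [d͡ʒ] before /w/; /f/ → [v] before /n/. In each pair only voicing changes, matching the following consonant, while place and manner stay constant.
Nothing changes in [nɛd͡zʒu]: there the adjacent consonants already agree in voicing (/d͡z/ and /ʒ/ are both voiced), so this form is consistent with the same rule.
/t͡s/ is a voiceless alveolar affricate. The following trigger /ɲ/ is voiced, so /t͡s/ must become voiced as well.
Changing only its voicing to voiced gives [d͡z] — the voiced alveolar affricate.

[χod͡zɲɪ]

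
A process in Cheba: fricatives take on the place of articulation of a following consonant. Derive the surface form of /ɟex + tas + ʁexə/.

[ɟestaχʁexə]

The rule targets /x/ (voiceless velar fricative), which sits before the trigger /t/ (alveolar).
The voiceless alveolar fricative is [s], so /x/ → [s].
The same rule applies at the second boundary: /s/ → [χ] next to /ʁ/.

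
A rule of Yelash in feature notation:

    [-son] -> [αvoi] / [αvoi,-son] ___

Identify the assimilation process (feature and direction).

progressive voicing assimilation

The shared variable α links the value of [voi] on the target to the same value on the neighbouring segment, so voicing is the feature that assimilates.
The conditioning segment sits to the left of the focus bar, meaning the trigger precedes the segment that changes — progressive assimilation.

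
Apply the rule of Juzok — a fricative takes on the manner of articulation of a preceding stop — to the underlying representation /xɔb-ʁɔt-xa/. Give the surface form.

/ʁ/ is a voiced uvular fricative. The preceding trigger /b/ is a stop, so /ʁ/ must become a stop as well.
The voiced uvular stop is [ɢ], so /ʁ/ → [ɢ].
The same rule applies at the second boundary: /x/ → [k] next to /t/.

[xɔbɢɔtka]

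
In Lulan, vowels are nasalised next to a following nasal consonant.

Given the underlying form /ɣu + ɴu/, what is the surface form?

[ɣũɴu]

/u/ sits next to the nasal /ɴ/ and is therefore nasalised to [ũ].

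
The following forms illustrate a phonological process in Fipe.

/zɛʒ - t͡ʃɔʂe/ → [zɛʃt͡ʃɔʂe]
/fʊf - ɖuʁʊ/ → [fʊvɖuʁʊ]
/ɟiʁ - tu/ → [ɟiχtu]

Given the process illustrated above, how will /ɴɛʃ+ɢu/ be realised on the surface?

[ɴɛʒɢu]

The data show regressive voicing assimilation: /ʒ/ → [ʃ] before /t͡ʃ/; /f/ → [v] before /ɖ/; /ʁ/ → [χ] before /t/. In each pair only voicing changes, matching the following consonant, while place and manner stay constant.
The rule targets /ʃ/ (voiceless postalveolar fricative), which sits before the trigger /ɢ/ (voiced).
A voiced postalveolar fricative is [ʒ], so the surface segment is [ʒ].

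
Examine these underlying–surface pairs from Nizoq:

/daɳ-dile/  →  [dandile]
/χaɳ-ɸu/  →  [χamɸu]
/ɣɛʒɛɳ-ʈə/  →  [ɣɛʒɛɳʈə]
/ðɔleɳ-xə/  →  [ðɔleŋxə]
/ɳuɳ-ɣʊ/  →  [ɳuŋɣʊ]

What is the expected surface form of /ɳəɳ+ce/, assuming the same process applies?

[ɳəɲce]

The data show regressive place assimilation: /ɳ/ → [n] before /d/; /ɳ/ → [m] before /ɸ/; /ɳ/ → [ŋ] before /x/; /ɳ/ → [ŋ] before /ɣ/. In each pair only place changes, matching the following consonant, while manner and voice stay constant.
No alternation appears in [ɣɛʒɛɳʈə]: there the adjacent consonants already agree in place (/ɳ/ and /ʈ/ are both retroflex), so this form is consistent with the same rule.
/ɳ/ is a voiced retroflex nasal. The following trigger /c/ is palatal, so /ɳ/ must become palatal as well.
The voiced palatal nasal is [ɲ], so /ɳ/ → [ɲ].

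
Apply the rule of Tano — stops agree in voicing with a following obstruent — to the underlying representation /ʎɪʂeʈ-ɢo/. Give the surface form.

The rule targets /ʈ/ (voiceless retroflex stop), which sits before the trigger /ɢ/ (voiced).
A voiced retroflex stop is [ɖ], so the surface segment is [ɖ].

[ʎɪʂeɖɢo]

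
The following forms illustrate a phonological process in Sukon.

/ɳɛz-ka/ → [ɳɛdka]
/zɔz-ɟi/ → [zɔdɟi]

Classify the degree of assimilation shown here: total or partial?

The segment that alternates is /z/, which surfaces as [d] when adjacent to /k/.
The change fricative → stop matches the manner of the following /k/, identifying this as manner assimilation.
Place and voice are unchanged, so the assimilation is partial, not total.
The same holds elsewhere in the data: /z/ → [d] before /ɟ/ (fricative → stop, matching a stop) — only manner changes, and always toward the following segment.

partial assimilation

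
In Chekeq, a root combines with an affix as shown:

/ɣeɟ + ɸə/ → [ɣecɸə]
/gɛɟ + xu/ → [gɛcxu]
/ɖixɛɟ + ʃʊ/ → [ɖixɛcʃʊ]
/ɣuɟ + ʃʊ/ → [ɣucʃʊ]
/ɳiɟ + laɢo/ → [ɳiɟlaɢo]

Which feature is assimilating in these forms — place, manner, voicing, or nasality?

voicing

Comparing underlying and surface forms, /ɟ/ → [c] is the alternation; the neighbouring /ɸ/ is constant.
The change voiced → voiceless matches the voicing of the following /ɸ/, identifying this as voicing assimilation.
Checking the remaining alternations: /ɟ/ → [c] before /x/ (voiced → voiceless, matching voiceless); /ɟ/ → [c] before /ʃ/ (voiced → voiceless, matching voiceless) — only voicing changes, and always toward the following segment.
No alternation appears in [ɳiɟlaɢo]: there the adjacent consonants already agree in voicing (/ɟ/ and /l/ are both voiced), so this form is consistent with the same rule.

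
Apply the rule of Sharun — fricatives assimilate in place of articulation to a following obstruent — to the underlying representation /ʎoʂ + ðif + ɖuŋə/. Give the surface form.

The rule targets /ʂ/ (voiceless retroflex fricative), which sits before the trigger /ð/ (dental).
A voiceless dental fricative is [θ], so the surface segment is [θ].
The same rule applies at the second boundary: /f/ → [ʂ] next to /ɖ/.

[ʎoθðiʂɖuŋə]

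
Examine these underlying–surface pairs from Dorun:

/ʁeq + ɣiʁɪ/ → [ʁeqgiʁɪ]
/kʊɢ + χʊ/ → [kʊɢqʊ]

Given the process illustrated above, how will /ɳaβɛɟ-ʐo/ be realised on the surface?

The data show progressive manner assimilation: /ɣ/ → [g] after /q/; /χ/ → [q] after /ɢ/. In each pair only manner changes, matching the preceding consonant, while place and voice stay constant.
The rule targets /ʐ/ (voiced retroflex fricative), which sits after the trigger /ɟ/ (stop).
Changing only its manner to stop gives [ɖ] — the voiced retroflex stop.

[ɳaβɛɟɖo]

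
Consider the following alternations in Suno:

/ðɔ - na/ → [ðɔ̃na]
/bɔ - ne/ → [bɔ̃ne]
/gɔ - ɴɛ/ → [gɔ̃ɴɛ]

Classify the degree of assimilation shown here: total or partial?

partial assimilation

The vowel /ɔ/ surfaces as nasalised [ɔ̃] next to the following nasal /n/ — it has acquired the [+nasal] feature of its neighbour.
The other form shows the same pattern: /ɔ/ → [ɔ̃] before /ɴ/ — each time a vowel is nasalised next to a following nasal.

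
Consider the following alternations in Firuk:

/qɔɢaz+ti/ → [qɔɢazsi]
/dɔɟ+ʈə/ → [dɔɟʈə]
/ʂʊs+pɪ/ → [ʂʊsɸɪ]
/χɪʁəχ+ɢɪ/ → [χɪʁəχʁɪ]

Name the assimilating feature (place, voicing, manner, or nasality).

The segment that alternates is /t/, which surfaces as [s] when adjacent to /z/.
The change stop → fricative matches the manner of the preceding /z/, identifying this as manner assimilation.
Checking the remaining alternations: /p/ → [ɸ] after /s/ (stop → fricative, matching a fricative); /ɢ/ → [ʁ] after /χ/ (stop → fricative, matching a fricative) — only manner changes, and always toward the preceding segment.
No alternation appears in [dɔɟʈə]: there the adjacent consonants already agree in manner (/ʈ/ and /ɟ/ are both stops), so this form is consistent with the same rule.

manner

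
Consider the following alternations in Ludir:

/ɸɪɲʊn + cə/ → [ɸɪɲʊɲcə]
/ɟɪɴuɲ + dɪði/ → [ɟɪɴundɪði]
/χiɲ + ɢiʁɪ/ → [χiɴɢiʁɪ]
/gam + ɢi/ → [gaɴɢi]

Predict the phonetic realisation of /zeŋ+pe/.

[zempe]

The data show regressive place assimilation: /n/ → [ɲ] before /c/; /ɲ/ → [n] before /d/; /ɲ/ → [ɴ] before /ɢ/; /m/ → [ɴ] before /ɢ/. In each pair only place changes, matching the following consonant, while manner and voice stay constant.
The rule targets /ŋ/ (voiced velar nasal), which sits before the trigger /p/ (bilabial).
The voiced bilabial nasal is [m], so /ŋ/ → [m].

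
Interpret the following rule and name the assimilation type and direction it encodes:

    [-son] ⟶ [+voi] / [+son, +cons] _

The target ([-son], obstruents) acquires [+voi] next to a sonorant consonant ([+son, +cons]) — it takes on the voicing of its neighbour, so the feature that spreads is voicing.
The conditioning segment sits to the left of the focus bar, meaning the trigger precedes the segment that changes — progressive assimilation.

progressive voicing assimilation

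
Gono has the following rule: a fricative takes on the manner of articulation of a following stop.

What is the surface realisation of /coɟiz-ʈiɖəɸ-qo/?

/z/ is a voiced alveolar fricative. The following trigger /ʈ/ is a stop, so /z/ must become a stop as well.
The voiced alveolar stop is [d], so /z/ → [d].
The same rule applies at the second boundary: /ɸ/ → [p] next to /q/.

[coɟidʈiɖəpqo]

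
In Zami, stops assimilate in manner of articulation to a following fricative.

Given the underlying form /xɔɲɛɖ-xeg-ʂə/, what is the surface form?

[xɔɲɛʐxeɣʂə]

/ɖ/ is a voiced retroflex stop. The following trigger /x/ is a fricative, so /ɖ/ must become a fricative as well.
The voiced retroflex fricative is [ʐ], so /ɖ/ → [ʐ].
At the second juncture, /g/ likewise becomes [ɣ] adjacent to /ʂ/.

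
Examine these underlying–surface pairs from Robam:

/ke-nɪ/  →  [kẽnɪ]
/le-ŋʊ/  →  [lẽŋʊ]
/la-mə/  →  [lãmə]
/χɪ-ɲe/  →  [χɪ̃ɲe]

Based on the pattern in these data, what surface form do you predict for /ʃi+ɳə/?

[ʃĩɳə]

The data show regressive nasality assimilation (vowel nasalisation): /e/ → [ẽ] before /n/; /e/ → [ẽ] before /ŋ/; /a/ → [ã] before /m/; /ɪ/ → [ɪ̃] before /ɲ/ — a vowel is nasalised by an immediately following nasal consonant.
The vowel /i/ is adjacent to the following nasal /ɳ/, so it acquires [+nasal] and surfaces as [ĩ].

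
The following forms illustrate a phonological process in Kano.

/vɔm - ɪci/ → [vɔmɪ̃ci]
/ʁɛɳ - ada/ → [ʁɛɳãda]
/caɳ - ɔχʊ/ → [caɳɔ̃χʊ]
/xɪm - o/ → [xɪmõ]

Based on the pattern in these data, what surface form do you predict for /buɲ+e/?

The data show progressive nasality assimilation (vowel nasalisation): /ɪ/ → [ɪ̃] after /m/; /a/ → [ã] after /ɳ/; /ɔ/ → [ɔ̃] after /ɳ/; /o/ → [õ] after /m/ — a vowel is nasalised by an immediately preceding nasal consonant.
/e/ sits next to the nasal /ɲ/ and is therefore nasalised to [ẽ].

[buɲẽ]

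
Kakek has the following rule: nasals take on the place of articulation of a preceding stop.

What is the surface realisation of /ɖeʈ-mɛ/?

The rule targets /m/ (voiced bilabial nasal), which sits after the trigger /ʈ/ (retroflex).
The voiced retroflex nasal is [ɳ], so /m/ → [ɳ].

[ɖeʈɳɛ]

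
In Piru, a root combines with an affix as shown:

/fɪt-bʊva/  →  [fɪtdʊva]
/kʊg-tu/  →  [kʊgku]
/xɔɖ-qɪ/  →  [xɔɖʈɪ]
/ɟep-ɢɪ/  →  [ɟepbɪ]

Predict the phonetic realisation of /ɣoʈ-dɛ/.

The data show progressive place assimilation: /b/ → [d] after /t/; /t/ → [k] after /g/; /q/ → [ʈ] after /ɖ/; /ɢ/ → [b] after /p/. In each pair only place changes, matching the preceding consonant, while manner and voice stay constant.
The rule targets /d/ (voiced alveolar stop), which sits after the trigger /ʈ/ (retroflex).
A voiced retroflex stop is [ɖ], so the surface segment is [ɖ].

[ɣoʈɖɛ]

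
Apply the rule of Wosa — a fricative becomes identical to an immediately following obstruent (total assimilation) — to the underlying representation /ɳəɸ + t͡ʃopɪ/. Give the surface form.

/ɸ/ is the segment targeted by the rule; it sits immediately before /t͡ʃ/, so it assimilates completely and surfaces as [t͡ʃ].

[ɳət͡ʃt͡ʃopɪ]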